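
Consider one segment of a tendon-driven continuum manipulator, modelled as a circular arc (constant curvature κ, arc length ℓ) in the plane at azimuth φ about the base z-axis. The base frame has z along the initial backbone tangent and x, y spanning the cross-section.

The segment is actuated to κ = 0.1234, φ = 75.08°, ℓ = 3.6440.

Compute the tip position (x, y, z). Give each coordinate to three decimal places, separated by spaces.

θ = κ·ℓ = 0.1234 × 3.6440 = 0.44967 rad
ρ = (1 − cos θ)/κ = (1 − 0.90059)/0.1234 = 0.80559
z = sin θ / κ = 0.43467/0.1234 = 3.52243
x = ρ cos φ = 0.80559 × cos(75.08°) = 0.20741
y = ρ sin φ = 0.80559 × sin(75.08°) = 0.77843

0.207 0.778 3.522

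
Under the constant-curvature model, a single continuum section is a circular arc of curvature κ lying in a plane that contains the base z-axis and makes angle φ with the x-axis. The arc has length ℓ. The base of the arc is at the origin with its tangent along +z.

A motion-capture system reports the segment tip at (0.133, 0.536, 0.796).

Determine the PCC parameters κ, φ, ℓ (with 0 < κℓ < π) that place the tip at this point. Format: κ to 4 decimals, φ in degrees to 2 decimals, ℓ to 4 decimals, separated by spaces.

1.1768 76.06 1.0309

ρ = √(x²+y²) = √(0.133² + 0.536²) = 0.55225
φ = atan2(y, x) mod 360° = atan2(0.536, 0.133) = 76.0644°
|p|² = ρ² + z² = 0.55225² + 0.796² = 0.93860
κ = 2ρ / |p|² = 2×0.55225 / 0.93860 = 1.17676
θ = 2·atan2(ρ, z) = 2·atan2(0.55225, 0.796) = 1.21309 rad
ℓ = θ/κ = 1.21309/1.17676 = 1.03087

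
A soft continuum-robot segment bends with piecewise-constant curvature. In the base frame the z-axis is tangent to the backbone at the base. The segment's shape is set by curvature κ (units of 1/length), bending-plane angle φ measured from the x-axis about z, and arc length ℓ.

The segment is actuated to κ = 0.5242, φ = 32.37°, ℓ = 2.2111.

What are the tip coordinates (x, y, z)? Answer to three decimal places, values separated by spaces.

0.966 0.613 1.748

θ = κ·ℓ = 0.5242 × 2.2111 = 1.15906 rad
ρ = (1 − cos θ)/κ = (1 − 0.40020)/0.5242 = 1.14422
z = sin θ / κ = 0.91643/0.5242 = 1.74824
x = ρ cos φ = 1.14422 × cos(32.37°) = 0.96641
y = ρ sin φ = 1.14422 × sin(32.37°) = 0.61260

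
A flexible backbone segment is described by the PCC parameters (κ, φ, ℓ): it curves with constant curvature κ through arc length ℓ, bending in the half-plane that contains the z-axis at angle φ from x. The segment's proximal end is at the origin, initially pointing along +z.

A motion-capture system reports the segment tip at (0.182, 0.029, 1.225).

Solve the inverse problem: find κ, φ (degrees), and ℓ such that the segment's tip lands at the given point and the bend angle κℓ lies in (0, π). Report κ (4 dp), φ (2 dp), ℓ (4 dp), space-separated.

ρ = √(x²+y²) = √(0.182² + 0.029²) = 0.18430
φ = atan2(y, x) mod 360° = atan2(0.029, 0.182) = 9.0534°
|p|² = ρ² + z² = 0.18430² + 1.225² = 1.53459
κ = 2ρ / |p|² = 2×0.18430 / 1.53459 = 0.24019
θ = 2·atan2(ρ, z) = 2·atan2(0.18430, 1.225) = 0.29865 rad
ℓ = θ/κ = 0.29865/0.24019 = 1.24340

0.2402 9.05 1.2434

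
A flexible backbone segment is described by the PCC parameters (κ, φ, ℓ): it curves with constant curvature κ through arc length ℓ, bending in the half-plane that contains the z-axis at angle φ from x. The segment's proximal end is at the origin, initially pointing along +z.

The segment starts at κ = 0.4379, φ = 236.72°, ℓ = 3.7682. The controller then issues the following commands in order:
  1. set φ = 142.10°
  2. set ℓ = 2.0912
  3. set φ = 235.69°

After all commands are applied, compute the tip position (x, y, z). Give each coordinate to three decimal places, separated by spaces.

-0.503 -0.737 1.811

initial: κ=0.4379, φ=236.72°, ℓ=3.7682
cmd 1: set φ=142.10° → (κ,φ,ℓ)=(0.4379,142.10°,3.7682) → tip=(-1.9447,1.5139,2.2765)
cmd 2: set ℓ=2.0912 → (κ,φ,ℓ)=(0.4379,142.10°,2.0912) → tip=(-0.7042,0.5482,1.8109)
cmd 3: set φ=235.69° → (κ,φ,ℓ)=(0.4379,235.69°,2.0912) → tip=(-0.5030,-0.7371,1.8109)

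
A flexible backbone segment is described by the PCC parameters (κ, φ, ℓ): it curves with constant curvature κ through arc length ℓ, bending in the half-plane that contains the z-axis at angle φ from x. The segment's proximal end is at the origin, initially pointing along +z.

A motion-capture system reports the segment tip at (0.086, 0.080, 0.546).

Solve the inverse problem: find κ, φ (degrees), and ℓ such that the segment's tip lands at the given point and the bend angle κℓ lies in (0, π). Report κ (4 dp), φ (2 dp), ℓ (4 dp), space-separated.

ρ = √(x²+y²) = √(0.086² + 0.080²) = 0.11746
φ = atan2(y, x) mod 360° = atan2(0.080, 0.086) = 42.9300°
|p|² = ρ² + z² = 0.11746² + 0.546² = 0.31191
κ = 2ρ / |p|² = 2×0.11746 / 0.31191 = 0.75314
θ = 2·atan2(ρ, z) = 2·atan2(0.11746, 0.546) = 0.42378 rad
ℓ = θ/κ = 0.42378/0.75314 = 0.56269

0.7531 42.93 0.5627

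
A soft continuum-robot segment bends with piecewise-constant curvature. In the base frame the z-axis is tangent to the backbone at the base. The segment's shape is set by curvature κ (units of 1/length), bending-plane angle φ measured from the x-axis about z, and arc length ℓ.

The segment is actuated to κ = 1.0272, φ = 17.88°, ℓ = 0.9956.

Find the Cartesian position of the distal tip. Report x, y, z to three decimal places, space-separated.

θ = κ·ℓ = 1.0272 × 0.9956 = 1.02268 rad
ρ = (1 − cos θ)/κ = (1 − 0.52108)/1.0272 = 0.46624
z = sin θ / κ = 0.85351/1.0272 = 0.83091
x = ρ cos φ = 0.46624 × cos(17.88°) = 0.44372
y = ρ sin φ = 0.46624 × sin(17.88°) = 0.14315

0.444 0.143 0.831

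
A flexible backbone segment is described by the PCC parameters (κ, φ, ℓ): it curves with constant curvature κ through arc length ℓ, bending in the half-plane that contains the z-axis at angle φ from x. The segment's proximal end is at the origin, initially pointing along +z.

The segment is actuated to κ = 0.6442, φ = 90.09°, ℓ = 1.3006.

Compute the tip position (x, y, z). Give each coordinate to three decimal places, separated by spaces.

-0.001 0.514 1.154

θ = κ·ℓ = 0.6442 × 1.3006 = 0.83785 rad
ρ = (1 − cos θ)/κ = (1 − 0.66906)/0.6442 = 0.51371
z = sin θ / κ = 0.74320/0.6442 = 1.15369
x = ρ cos φ = 0.51371 × cos(90.09°) = -0.00081
y = ρ sin φ = 0.51371 × sin(90.09°) = 0.51371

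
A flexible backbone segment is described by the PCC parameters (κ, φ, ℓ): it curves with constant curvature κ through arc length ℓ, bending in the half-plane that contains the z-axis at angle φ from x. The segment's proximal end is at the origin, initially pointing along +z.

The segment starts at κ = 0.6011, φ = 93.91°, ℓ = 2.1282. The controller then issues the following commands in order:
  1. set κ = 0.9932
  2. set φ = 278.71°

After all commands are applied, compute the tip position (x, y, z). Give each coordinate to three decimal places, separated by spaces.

initial: κ=0.6011, φ=93.91°, ℓ=2.1282
cmd 1: set κ=0.9932 → (κ,φ,ℓ)=(0.9932,93.91°,2.1282) → tip=(-0.1041,1.5235,0.8621)
cmd 2: set φ=278.71° → (κ,φ,ℓ)=(0.9932,278.71°,2.1282) → tip=(0.2312,-1.5094,0.8621)

0.231 -1.509 0.862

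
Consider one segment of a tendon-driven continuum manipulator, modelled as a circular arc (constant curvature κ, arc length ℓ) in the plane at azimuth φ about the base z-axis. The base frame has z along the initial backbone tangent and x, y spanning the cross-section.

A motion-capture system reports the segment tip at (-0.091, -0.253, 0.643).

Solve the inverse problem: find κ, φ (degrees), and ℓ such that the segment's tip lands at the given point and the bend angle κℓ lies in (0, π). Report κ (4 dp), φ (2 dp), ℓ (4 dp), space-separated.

1.1070 250.22 0.7155

ρ = √(x²+y²) = √(-0.091² + -0.253²) = 0.26887
φ = atan2(y, x) mod 360° = atan2(-0.253, -0.091) = 250.2172°
|p|² = ρ² + z² = 0.26887² + 0.643² = 0.48574
κ = 2ρ / |p|² = 2×0.26887 / 0.48574 = 1.10705
θ = 2·atan2(ρ, z) = 2·atan2(0.26887, 0.643) = 0.79210 rad
ℓ = θ/κ = 0.79210/1.10705 = 0.71551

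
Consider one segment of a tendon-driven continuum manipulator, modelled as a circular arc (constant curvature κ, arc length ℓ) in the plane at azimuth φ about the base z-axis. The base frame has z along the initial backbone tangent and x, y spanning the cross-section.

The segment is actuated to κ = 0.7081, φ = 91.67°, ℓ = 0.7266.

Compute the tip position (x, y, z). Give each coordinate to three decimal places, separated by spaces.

-0.005 0.183 0.695

θ = κ·ℓ = 0.7081 × 0.7266 = 0.51451 rad
ρ = (1 − cos θ)/κ = (1 − 0.87054)/0.7081 = 0.18283
z = sin θ / κ = 0.49210/0.7081 = 0.69496
x = ρ cos φ = 0.18283 × cos(91.67°) = -0.00533
y = ρ sin φ = 0.18283 × sin(91.67°) = 0.18276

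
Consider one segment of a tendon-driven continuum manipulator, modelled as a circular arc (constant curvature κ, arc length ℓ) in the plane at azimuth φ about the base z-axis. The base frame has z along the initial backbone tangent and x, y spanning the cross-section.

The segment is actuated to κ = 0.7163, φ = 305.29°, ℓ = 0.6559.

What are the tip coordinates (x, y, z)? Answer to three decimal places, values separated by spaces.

0.087 -0.123 0.632

θ = κ·ℓ = 0.7163 × 0.6559 = 0.46982 rad
ρ = (1 − cos θ)/κ = (1 − 0.89165)/0.7163 = 0.15126
z = sin θ / κ = 0.45273/0.7163 = 0.63204
x = ρ cos φ = 0.15126 × cos(305.29°) = 0.08739
y = ρ sin φ = 0.15126 × sin(305.29°) = -0.12347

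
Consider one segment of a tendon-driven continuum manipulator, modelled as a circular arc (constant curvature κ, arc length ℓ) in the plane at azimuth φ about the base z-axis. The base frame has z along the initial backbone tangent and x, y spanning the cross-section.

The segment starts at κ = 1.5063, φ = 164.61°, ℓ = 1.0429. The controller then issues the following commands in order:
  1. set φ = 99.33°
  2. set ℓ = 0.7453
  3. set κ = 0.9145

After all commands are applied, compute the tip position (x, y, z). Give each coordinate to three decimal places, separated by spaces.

-0.040 0.241 0.689

initial: κ=1.5063, φ=164.61°, ℓ=1.0429
cmd 1: set φ=99.33° → (κ,φ,ℓ)=(1.5063,99.33°,1.0429) → tip=(-0.1076,0.6552,0.6639)
cmd 2: set ℓ=0.7453 → (κ,φ,ℓ)=(1.5063,99.33°,0.7453) → tip=(-0.0610,0.3712,0.5983)
cmd 3: set κ=0.9145 → (κ,φ,ℓ)=(0.9145,99.33°,0.7453) → tip=(-0.0396,0.2411,0.6889)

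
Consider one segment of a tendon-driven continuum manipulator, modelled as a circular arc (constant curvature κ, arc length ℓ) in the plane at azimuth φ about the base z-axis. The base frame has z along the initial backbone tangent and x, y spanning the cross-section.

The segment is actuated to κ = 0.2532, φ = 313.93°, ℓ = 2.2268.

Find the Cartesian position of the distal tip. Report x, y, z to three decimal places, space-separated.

θ = κ·ℓ = 0.2532 × 2.2268 = 0.56383 rad
ρ = (1 − cos θ)/κ = (1 − 0.84522)/0.2532 = 0.61131
z = sin θ / κ = 0.53442/0.2532 = 2.11068
x = ρ cos φ = 0.61131 × cos(313.93°) = 0.42411
y = ρ sin φ = 0.61131 × sin(313.93°) = -0.44026

0.424 -0.440 2.111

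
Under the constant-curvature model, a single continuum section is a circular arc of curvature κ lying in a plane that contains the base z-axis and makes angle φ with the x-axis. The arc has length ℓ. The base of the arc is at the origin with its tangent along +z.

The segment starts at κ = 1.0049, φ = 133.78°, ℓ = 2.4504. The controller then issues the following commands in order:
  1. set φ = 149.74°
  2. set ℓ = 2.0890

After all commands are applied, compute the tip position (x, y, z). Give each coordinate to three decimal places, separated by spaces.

initial: κ=1.0049, φ=133.78°, ℓ=2.4504
cmd 1: set φ=149.74° → (κ,φ,ℓ)=(1.0049,149.74°,2.4504) → tip=(-1.5283,0.8917,0.6251)
cmd 2: set ℓ=2.0890 → (κ,φ,ℓ)=(1.0049,149.74°,2.0890) → tip=(-1.2929,0.7543,0.8594)

-1.293 0.754 0.859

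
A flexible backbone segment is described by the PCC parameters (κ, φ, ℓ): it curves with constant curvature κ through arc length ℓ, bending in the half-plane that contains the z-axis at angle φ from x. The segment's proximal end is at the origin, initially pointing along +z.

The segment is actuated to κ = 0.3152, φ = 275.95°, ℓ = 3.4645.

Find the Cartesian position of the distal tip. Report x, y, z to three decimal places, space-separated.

0.177 -1.702 2.816

θ = κ·ℓ = 0.3152 × 3.4645 = 1.09201 rad
ρ = (1 − cos θ)/κ = (1 − 0.46070)/0.3152 = 1.71097
z = sin θ / κ = 0.88755/0.3152 = 2.81585
x = ρ cos φ = 1.71097 × cos(275.95°) = 0.17736
y = ρ sin φ = 1.71097 × sin(275.95°) = -1.70175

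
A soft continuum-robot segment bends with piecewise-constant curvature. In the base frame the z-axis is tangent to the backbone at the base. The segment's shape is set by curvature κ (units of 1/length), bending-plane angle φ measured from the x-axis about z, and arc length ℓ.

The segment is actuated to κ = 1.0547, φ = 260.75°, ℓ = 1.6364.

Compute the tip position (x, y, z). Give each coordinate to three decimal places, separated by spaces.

-0.176 -1.080 0.937

θ = κ·ℓ = 1.0547 × 1.6364 = 1.72591 rad
ρ = (1 − cos θ)/κ = (1 − -0.15449)/1.0547 = 1.09462
z = sin θ / κ = 0.98799/1.0547 = 0.93675
x = ρ cos φ = 1.09462 × cos(260.75°) = -0.17595
y = ρ sin φ = 1.09462 × sin(260.75°) = -1.08038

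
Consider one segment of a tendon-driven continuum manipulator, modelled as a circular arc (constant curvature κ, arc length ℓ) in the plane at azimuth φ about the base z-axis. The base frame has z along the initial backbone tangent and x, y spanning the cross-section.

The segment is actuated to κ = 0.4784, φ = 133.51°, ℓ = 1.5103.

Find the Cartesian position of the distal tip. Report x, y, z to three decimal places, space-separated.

θ = κ·ℓ = 0.4784 × 1.5103 = 0.72253 rad
ρ = (1 − cos θ)/κ = (1 − 0.75014)/0.4784 = 0.52229
z = sin θ / κ = 0.66128/0.4784 = 1.38228
x = ρ cos φ = 0.52229 × cos(133.51°) = -0.35959
y = ρ sin φ = 0.52229 × sin(133.51°) = 0.37879

-0.360 0.379 1.382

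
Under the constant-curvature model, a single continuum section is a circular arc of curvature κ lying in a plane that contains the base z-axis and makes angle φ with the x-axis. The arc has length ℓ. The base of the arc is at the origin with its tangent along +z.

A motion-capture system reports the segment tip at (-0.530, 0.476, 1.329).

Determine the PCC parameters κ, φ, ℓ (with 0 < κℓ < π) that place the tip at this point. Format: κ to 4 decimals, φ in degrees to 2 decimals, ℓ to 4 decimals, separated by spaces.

ρ = √(x²+y²) = √(-0.530² + 0.476²) = 0.71237
φ = atan2(y, x) mod 360° = atan2(0.476, -0.530) = 138.0726°
|p|² = ρ² + z² = 0.71237² + 1.329² = 2.27372
κ = 2ρ / |p|² = 2×0.71237 / 2.27372 = 0.62662
θ = 2·atan2(ρ, z) = 2·atan2(0.71237, 1.329) = 0.98410 rad
ℓ = θ/κ = 0.98410/0.62662 = 1.57049

0.6266 138.07 1.5705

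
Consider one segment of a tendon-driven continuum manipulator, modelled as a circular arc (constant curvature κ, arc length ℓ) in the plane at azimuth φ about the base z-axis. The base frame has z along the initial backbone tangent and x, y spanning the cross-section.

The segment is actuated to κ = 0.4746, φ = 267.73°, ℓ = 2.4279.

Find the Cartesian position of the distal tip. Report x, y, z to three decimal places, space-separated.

-0.050 -1.250 1.925

θ = κ·ℓ = 0.4746 × 2.4279 = 1.15228 rad
ρ = (1 − cos θ)/κ = (1 − 0.40640)/0.4746 = 1.25073
z = sin θ / κ = 0.91369/0.4746 = 1.92519
x = ρ cos φ = 1.25073 × cos(267.73°) = -0.04954
y = ρ sin φ = 1.25073 × sin(267.73°) = -1.24975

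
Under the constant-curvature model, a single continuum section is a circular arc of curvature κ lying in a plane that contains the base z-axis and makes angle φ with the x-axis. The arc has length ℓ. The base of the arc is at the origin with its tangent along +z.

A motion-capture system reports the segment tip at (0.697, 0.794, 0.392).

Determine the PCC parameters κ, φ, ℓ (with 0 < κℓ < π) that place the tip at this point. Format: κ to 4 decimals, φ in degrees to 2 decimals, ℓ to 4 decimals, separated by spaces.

ρ = √(x²+y²) = √(0.697² + 0.794²) = 1.05652
φ = atan2(y, x) mod 360° = atan2(0.794, 0.697) = 48.7222°
|p|² = ρ² + z² = 1.05652² + 0.392² = 1.26991
κ = 2ρ / |p|² = 2×1.05652 / 1.26991 = 1.66394
θ = 2·atan2(ρ, z) = 2·atan2(1.05652, 0.392) = 2.43103 rad
ℓ = θ/κ = 2.43103/1.66394 = 1.46101

1.6639 48.72 1.4610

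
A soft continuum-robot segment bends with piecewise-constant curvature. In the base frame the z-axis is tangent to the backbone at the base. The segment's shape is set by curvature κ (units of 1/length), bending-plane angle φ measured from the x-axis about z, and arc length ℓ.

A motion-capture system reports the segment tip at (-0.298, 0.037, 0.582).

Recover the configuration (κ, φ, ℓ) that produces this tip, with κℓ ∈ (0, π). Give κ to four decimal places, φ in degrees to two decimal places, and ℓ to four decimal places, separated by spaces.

ρ = √(x²+y²) = √(-0.298² + 0.037²) = 0.30029
φ = atan2(y, x) mod 360° = atan2(0.037, -0.298) = 172.9223°
|p|² = ρ² + z² = 0.30029² + 0.582² = 0.42890
κ = 2ρ / |p|² = 2×0.30029 / 0.42890 = 1.40028
θ = 2·atan2(ρ, z) = 2·atan2(0.30029, 0.582) = 0.95267 rad
ℓ = θ/κ = 0.95267/1.40028 = 0.68034

1.4003 172.92 0.6803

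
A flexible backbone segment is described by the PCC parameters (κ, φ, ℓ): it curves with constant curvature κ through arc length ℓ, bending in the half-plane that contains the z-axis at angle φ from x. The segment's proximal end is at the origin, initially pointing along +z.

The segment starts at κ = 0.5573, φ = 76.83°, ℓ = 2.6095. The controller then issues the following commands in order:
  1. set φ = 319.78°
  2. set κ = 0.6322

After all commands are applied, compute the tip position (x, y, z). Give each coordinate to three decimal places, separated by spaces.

1.303 -1.102 1.577

initial: κ=0.5573, φ=76.83°, ℓ=2.6095
cmd 1: set φ=319.78° → (κ,φ,ℓ)=(0.5573,319.78°,2.6095) → tip=(1.2108,-1.0240,1.7822)
cmd 2: set κ=0.6322 → (κ,φ,ℓ)=(0.6322,319.78°,2.6095) → tip=(1.3030,-1.1019,1.5769)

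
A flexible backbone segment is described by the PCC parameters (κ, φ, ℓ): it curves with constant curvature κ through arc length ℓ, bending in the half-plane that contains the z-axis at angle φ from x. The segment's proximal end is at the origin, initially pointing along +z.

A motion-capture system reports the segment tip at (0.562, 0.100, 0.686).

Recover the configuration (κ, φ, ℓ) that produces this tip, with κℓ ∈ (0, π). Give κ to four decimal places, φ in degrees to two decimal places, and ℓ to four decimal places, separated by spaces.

1.4334 10.09 0.9683

ρ = √(x²+y²) = √(0.562² + 0.100²) = 0.57083
φ = atan2(y, x) mod 360° = atan2(0.100, 0.562) = 10.0894°
|p|² = ρ² + z² = 0.57083² + 0.686² = 0.79644
κ = 2ρ / |p|² = 2×0.57083 / 0.79644 = 1.43345
θ = 2·atan2(ρ, z) = 2·atan2(0.57083, 0.686) = 1.38803 rad
ℓ = θ/κ = 1.38803/1.43345 = 0.96832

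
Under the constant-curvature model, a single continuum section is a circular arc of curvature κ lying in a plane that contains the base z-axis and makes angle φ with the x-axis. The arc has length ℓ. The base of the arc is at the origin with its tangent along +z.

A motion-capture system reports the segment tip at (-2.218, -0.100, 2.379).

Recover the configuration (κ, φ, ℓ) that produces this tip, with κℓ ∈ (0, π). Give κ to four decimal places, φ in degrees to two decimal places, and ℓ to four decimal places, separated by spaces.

0.4193 182.58 3.5813

ρ = √(x²+y²) = √(-2.218² + -0.100²) = 2.22025
φ = atan2(y, x) mod 360° = atan2(-0.100, -2.218) = 182.5815°
|p|² = ρ² + z² = 2.22025² + 2.379² = 10.58917
κ = 2ρ / |p|² = 2×2.22025 / 10.58917 = 0.41934
θ = 2·atan2(ρ, z) = 2·atan2(2.22025, 2.379) = 1.50179 rad
ℓ = θ/κ = 1.50179/0.41934 = 3.58129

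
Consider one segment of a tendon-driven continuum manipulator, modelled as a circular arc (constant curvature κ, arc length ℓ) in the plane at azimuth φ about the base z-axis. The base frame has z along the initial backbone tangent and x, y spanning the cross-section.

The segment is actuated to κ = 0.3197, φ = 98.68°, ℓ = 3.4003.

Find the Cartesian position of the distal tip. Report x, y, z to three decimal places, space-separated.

θ = κ·ℓ = 0.3197 × 3.4003 = 1.08708 rad
ρ = (1 − cos θ)/κ = (1 − 0.46508)/0.3197 = 1.67321
z = sin θ / κ = 0.88527/0.3197 = 2.76907
x = ρ cos φ = 1.67321 × cos(98.68°) = -0.25251
y = ρ sin φ = 1.67321 × sin(98.68°) = 1.65404

-0.253 1.654 2.769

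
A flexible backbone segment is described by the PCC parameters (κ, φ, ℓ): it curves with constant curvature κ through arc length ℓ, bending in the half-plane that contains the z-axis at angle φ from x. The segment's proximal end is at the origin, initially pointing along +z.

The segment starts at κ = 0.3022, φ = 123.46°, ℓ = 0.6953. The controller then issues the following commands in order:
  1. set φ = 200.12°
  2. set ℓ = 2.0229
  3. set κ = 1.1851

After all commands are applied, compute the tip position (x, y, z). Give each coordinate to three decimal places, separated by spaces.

-1.375 -0.504 0.572

initial: κ=0.3022, φ=123.46°, ℓ=0.6953
cmd 1: set φ=200.12° → (κ,φ,ℓ)=(0.3022,200.12°,0.6953) → tip=(-0.0683,-0.0250,0.6902)
cmd 2: set ℓ=2.0229 → (κ,φ,ℓ)=(0.3022,200.12°,2.0229) → tip=(-0.5627,-0.2062,1.8992)
cmd 3: set κ=1.1851 → (κ,φ,ℓ)=(1.1851,200.12°,2.0229) → tip=(-1.3751,-0.5038,0.5716)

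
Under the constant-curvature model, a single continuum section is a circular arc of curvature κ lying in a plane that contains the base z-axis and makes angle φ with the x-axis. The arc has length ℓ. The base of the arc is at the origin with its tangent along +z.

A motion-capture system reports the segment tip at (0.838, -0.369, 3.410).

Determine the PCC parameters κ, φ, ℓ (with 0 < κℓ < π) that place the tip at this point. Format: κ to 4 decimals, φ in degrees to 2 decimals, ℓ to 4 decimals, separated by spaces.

0.1469 336.23 3.5716

ρ = √(x²+y²) = √(0.838² + -0.369²) = 0.91564
φ = atan2(y, x) mod 360° = atan2(-0.369, 0.838) = 336.2345°
|p|² = ρ² + z² = 0.91564² + 3.410² = 12.46651
κ = 2ρ / |p|² = 2×0.91564 / 12.46651 = 0.14690
θ = 2·atan2(ρ, z) = 2·atan2(0.91564, 3.410) = 0.52466 rad
ℓ = θ/κ = 0.52466/0.14690 = 3.57162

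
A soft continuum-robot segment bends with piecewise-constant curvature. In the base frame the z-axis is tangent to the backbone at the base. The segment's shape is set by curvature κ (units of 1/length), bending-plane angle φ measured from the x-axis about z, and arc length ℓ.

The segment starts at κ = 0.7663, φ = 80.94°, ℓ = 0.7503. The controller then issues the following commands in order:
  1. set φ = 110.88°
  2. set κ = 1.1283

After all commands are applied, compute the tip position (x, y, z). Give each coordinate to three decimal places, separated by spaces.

initial: κ=0.7663, φ=80.94°, ℓ=0.7503
cmd 1: set φ=110.88° → (κ,φ,ℓ)=(0.7663,110.88°,0.7503) → tip=(-0.0748,0.1960,0.7096)
cmd 2: set κ=1.1283 → (κ,φ,ℓ)=(1.1283,110.88°,0.7503) → tip=(-0.1066,0.2794,0.6638)

-0.107 0.279 0.664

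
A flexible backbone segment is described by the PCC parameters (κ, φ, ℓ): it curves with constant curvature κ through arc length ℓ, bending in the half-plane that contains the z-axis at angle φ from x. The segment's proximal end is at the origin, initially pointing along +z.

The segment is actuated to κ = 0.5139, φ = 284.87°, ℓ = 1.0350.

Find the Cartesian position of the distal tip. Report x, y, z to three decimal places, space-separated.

θ = κ·ℓ = 0.5139 × 1.0350 = 0.53189 rad
ρ = (1 − cos θ)/κ = (1 − 0.86185)/0.5139 = 0.26882
z = sin θ / κ = 0.50716/0.5139 = 0.98688
x = ρ cos φ = 0.26882 × cos(284.87°) = 0.06899
y = ρ sin φ = 0.26882 × sin(284.87°) = -0.25982

0.069 -0.260 0.987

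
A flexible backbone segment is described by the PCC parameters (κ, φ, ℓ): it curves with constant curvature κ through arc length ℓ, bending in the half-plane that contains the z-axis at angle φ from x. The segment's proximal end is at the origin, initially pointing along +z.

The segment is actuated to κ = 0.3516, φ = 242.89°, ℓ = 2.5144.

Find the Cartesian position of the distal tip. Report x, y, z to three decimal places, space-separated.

θ = κ·ℓ = 0.3516 × 2.5144 = 0.88406 rad
ρ = (1 − cos θ)/κ = (1 − 0.63401)/0.3516 = 1.04091
z = sin θ / κ = 0.77332/0.3516 = 2.19943
x = ρ cos φ = 1.04091 × cos(242.89°) = -0.47435
y = ρ sin φ = 1.04091 × sin(242.89°) = -0.92655

-0.474 -0.927 2.199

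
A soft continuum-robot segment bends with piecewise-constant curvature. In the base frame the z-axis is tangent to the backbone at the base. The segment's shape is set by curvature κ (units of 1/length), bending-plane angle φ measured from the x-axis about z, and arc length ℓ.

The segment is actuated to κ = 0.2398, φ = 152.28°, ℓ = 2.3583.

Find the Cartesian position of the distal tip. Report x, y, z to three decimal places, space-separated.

θ = κ·ℓ = 0.2398 × 2.3583 = 0.56552 rad
ρ = (1 − cos θ)/κ = (1 − 0.84431)/0.2398 = 0.64925
z = sin θ / κ = 0.53586/0.2398 = 2.23459
x = ρ cos φ = 0.64925 × cos(152.28°) = -0.57474
y = ρ sin φ = 0.64925 × sin(152.28°) = 0.30200

-0.575 0.302 2.235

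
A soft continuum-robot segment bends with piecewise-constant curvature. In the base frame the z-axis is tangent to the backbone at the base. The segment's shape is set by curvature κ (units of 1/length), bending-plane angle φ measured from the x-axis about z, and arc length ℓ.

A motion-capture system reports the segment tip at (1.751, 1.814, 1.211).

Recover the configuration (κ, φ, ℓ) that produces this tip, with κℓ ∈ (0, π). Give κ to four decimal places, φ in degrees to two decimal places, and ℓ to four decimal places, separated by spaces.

ρ = √(x²+y²) = √(1.751² + 1.814²) = 2.52123
φ = atan2(y, x) mod 360° = atan2(1.814, 1.751) = 46.0124°
|p|² = ρ² + z² = 2.52123² + 1.211² = 7.82312
κ = 2ρ / |p|² = 2×2.52123 / 7.82312 = 0.64456
θ = 2·atan2(ρ, z) = 2·atan2(2.52123, 1.211) = 2.24603 rad
ℓ = θ/κ = 2.24603/0.64456 = 3.48460

0.6446 46.01 3.4846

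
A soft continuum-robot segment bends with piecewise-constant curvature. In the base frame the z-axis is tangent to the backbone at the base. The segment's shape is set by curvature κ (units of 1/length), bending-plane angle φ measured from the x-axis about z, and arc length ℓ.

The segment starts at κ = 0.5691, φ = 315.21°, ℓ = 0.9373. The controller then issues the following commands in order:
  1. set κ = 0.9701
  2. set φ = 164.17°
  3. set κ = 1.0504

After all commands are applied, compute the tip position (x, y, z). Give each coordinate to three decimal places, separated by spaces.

-0.409 0.116 0.793

initial: κ=0.5691, φ=315.21°, ℓ=0.9373
cmd 1: set κ=0.9701 → (κ,φ,ℓ)=(0.9701,315.21°,0.9373) → tip=(0.2822,-0.2801,0.8134)
cmd 2: set φ=164.17° → (κ,φ,ℓ)=(0.9701,164.17°,0.9373) → tip=(-0.3825,0.1085,0.8134)
cmd 3: set κ=1.0504 → (κ,φ,ℓ)=(1.0504,164.17°,0.9373) → tip=(-0.4092,0.1160,0.7930)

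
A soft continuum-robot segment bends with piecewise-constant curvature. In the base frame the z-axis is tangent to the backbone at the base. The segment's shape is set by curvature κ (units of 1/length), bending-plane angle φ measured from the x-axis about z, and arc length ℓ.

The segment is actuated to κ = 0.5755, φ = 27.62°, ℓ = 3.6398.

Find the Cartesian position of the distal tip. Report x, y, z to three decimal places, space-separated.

2.310 1.209 1.505

θ = κ·ℓ = 0.5755 × 3.6398 = 2.09470 rad
ρ = (1 − cos θ)/κ = (1 − -0.50027)/0.5755 = 2.60690
z = sin θ / κ = 0.86587/0.5755 = 1.50455
x = ρ cos φ = 2.60690 × cos(27.62°) = 2.30982
y = ρ sin φ = 2.60690 × sin(27.62°) = 1.20857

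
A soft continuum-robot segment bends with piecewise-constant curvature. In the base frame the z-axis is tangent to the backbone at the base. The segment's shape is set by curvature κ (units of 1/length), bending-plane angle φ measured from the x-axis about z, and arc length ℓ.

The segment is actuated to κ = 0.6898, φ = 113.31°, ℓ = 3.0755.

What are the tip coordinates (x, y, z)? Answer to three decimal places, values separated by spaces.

θ = κ·ℓ = 0.6898 × 3.0755 = 2.12148 rad
ρ = (1 − cos θ)/κ = (1 − -0.52327)/0.6898 = 2.20828
z = sin θ / κ = 0.85217/0.6898 = 1.23538
x = ρ cos φ = 2.20828 × cos(113.31°) = -0.87383
y = ρ sin φ = 2.20828 × sin(113.31°) = 2.02803

-0.874 2.028 1.235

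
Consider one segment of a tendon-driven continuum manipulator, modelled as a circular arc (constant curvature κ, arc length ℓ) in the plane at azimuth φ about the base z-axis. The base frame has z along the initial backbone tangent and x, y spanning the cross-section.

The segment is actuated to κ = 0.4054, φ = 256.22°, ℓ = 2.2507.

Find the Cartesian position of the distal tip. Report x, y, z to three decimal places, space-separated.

θ = κ·ℓ = 0.4054 × 2.2507 = 0.91243 rad
ρ = (1 − cos θ)/κ = (1 − 0.61182)/0.4054 = 0.95752
z = sin θ / κ = 0.79100/0.4054 = 1.95115
x = ρ cos φ = 0.95752 × cos(256.22°) = -0.22808
y = ρ sin φ = 0.95752 × sin(256.22°) = -0.92996

-0.228 -0.930 1.951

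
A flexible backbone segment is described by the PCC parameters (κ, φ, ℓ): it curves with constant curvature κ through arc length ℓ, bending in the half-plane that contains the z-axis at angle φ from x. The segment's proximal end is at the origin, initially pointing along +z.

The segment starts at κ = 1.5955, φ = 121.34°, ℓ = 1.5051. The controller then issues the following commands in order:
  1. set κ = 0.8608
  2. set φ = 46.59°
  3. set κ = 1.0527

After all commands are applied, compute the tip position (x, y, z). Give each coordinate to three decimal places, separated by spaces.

0.662 0.699 0.950

initial: κ=1.5955, φ=121.34°, ℓ=1.5051
cmd 1: set κ=0.8608 → (κ,φ,ℓ)=(0.8608,121.34°,1.5051) → tip=(-0.4400,0.7226,1.1180)
cmd 2: set φ=46.59° → (κ,φ,ℓ)=(0.8608,46.59°,1.5051) → tip=(0.5814,0.6146,1.1180)
cmd 3: set κ=1.0527 → (κ,φ,ℓ)=(1.0527,46.59°,1.5051) → tip=(0.6617,0.6995,0.9499)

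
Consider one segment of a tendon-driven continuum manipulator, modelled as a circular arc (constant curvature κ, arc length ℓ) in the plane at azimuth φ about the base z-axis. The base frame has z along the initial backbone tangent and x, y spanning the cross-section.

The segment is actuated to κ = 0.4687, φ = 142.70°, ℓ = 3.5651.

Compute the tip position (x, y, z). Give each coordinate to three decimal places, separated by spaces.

-1.867 1.422 2.123

θ = κ·ℓ = 0.4687 × 3.5651 = 1.67096 rad
ρ = (1 − cos θ)/κ = (1 − -0.10000)/0.4687 = 2.34691
z = sin θ / κ = 0.99499/0.4687 = 2.12287
x = ρ cos φ = 2.34691 × cos(142.70°) = -1.86691
y = ρ sin φ = 2.34691 × sin(142.70°) = 1.42220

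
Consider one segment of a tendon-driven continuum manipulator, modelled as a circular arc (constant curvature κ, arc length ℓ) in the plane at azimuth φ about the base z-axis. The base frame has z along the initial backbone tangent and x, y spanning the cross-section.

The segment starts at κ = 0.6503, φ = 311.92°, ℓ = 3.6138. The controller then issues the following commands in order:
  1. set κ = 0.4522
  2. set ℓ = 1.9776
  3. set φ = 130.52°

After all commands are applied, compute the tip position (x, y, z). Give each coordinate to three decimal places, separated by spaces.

-0.537 0.629 1.724

initial: κ=0.6503, φ=311.92°, ℓ=3.6138
cmd 1: set κ=0.4522 → (κ,φ,ℓ)=(0.4522,311.92°,3.6138) → tip=(1.5710,-1.7497,2.2070)
cmd 2: set ℓ=1.9776 → (κ,φ,ℓ)=(0.4522,311.92°,1.9776) → tip=(0.5524,-0.6153,1.7244)
cmd 3: set φ=130.52° → (κ,φ,ℓ)=(0.4522,130.52°,1.9776) → tip=(-0.5372,0.6286,1.7244)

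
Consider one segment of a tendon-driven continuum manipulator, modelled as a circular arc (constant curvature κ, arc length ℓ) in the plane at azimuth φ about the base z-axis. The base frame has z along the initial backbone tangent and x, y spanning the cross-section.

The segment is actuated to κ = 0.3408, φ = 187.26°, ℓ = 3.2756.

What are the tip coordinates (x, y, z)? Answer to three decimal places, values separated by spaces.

-1.633 -0.208 2.636

θ = κ·ℓ = 0.3408 × 3.2756 = 1.11632 rad
ρ = (1 − cos θ)/κ = (1 − 0.43899)/0.3408 = 1.64616
z = sin θ / κ = 0.89849/0.3408 = 2.63642
x = ρ cos φ = 1.64616 × cos(187.26°) = -1.63297
y = ρ sin φ = 1.64616 × sin(187.26°) = -0.20803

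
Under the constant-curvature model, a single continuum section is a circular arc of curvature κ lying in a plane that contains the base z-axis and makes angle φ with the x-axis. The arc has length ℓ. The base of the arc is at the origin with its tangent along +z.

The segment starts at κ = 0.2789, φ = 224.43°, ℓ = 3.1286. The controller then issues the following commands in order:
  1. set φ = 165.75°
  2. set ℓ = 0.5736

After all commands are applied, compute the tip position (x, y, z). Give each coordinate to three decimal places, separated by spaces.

-0.044 0.011 0.571

initial: κ=0.2789, φ=224.43°, ℓ=3.1286
cmd 1: set φ=165.75° → (κ,φ,ℓ)=(0.2789,165.75°,3.1286) → tip=(-1.2411,0.3152,2.7464)
cmd 2: set ℓ=0.5736 → (κ,φ,ℓ)=(0.2789,165.75°,0.5736) → tip=(-0.0444,0.0113,0.5712)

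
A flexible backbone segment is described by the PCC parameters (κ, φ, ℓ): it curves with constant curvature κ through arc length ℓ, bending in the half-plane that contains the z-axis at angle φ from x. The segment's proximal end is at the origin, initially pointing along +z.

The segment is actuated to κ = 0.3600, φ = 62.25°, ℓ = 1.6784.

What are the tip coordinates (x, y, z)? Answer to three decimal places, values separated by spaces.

0.229 0.435 1.578

θ = κ·ℓ = 0.3600 × 1.6784 = 0.60422 rad
ρ = (1 − cos θ)/κ = (1 − 0.82294)/0.3600 = 0.49182
z = sin θ / κ = 0.56812/0.3600 = 1.57812
x = ρ cos φ = 0.49182 × cos(62.25°) = 0.22900
y = ρ sin φ = 0.49182 × sin(62.25°) = 0.43526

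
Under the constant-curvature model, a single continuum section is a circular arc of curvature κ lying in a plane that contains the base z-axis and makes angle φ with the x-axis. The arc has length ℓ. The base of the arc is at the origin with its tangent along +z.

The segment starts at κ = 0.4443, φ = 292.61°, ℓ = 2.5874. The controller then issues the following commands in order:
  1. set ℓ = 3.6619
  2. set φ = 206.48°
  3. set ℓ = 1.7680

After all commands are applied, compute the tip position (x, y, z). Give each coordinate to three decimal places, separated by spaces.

-0.590 -0.294 1.592

initial: κ=0.4443, φ=292.61°, ℓ=2.5874
cmd 1: set ℓ=3.6619 → (κ,φ,ℓ)=(0.4443,292.61°,3.6619) → tip=(0.9139,-2.1944,2.2472)
cmd 2: set φ=206.48° → (κ,φ,ℓ)=(0.4443,206.48°,3.6619) → tip=(-2.1277,-1.0599,2.2472)
cmd 3: set ℓ=1.7680 → (κ,φ,ℓ)=(0.4443,206.48°,1.7680) → tip=(-0.5902,-0.2940,1.5917)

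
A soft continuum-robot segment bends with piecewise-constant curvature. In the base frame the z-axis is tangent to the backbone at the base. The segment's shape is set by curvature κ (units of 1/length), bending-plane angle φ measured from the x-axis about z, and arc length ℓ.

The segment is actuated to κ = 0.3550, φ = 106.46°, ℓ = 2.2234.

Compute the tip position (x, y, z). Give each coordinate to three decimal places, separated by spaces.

-0.236 0.799 2.000

θ = κ·ℓ = 0.3550 × 2.2234 = 0.78931 rad
ρ = (1 − cos θ)/κ = (1 − 0.70434)/0.3550 = 0.83285
z = sin θ / κ = 0.70987/0.3550 = 1.99962
x = ρ cos φ = 0.83285 × cos(106.46°) = -0.23599
y = ρ sin φ = 0.83285 × sin(106.46°) = 0.79872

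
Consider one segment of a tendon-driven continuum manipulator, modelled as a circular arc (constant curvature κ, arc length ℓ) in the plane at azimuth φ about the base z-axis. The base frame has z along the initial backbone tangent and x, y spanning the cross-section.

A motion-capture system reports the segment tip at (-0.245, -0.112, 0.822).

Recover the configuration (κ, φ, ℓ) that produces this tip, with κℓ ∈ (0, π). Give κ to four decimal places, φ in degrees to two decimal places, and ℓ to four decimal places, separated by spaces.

0.7200 204.57 0.8796

ρ = √(x²+y²) = √(-0.245² + -0.112²) = 0.26939
φ = atan2(y, x) mod 360° = atan2(-0.112, -0.245) = 204.5672°
|p|² = ρ² + z² = 0.26939² + 0.822² = 0.74825
κ = 2ρ / |p|² = 2×0.26939 / 0.74825 = 0.72004
θ = 2·atan2(ρ, z) = 2·atan2(0.26939, 0.822) = 0.63338 rad
ℓ = θ/κ = 0.63338/0.72004 = 0.87965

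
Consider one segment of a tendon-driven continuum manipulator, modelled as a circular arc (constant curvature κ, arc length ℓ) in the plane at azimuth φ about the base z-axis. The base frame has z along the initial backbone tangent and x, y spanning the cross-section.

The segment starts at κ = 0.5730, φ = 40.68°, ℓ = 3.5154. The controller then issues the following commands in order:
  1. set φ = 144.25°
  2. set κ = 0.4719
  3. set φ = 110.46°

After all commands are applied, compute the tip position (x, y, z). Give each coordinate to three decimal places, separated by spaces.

-0.806 2.160 2.111

initial: κ=0.5730, φ=40.68°, ℓ=3.5154
cmd 1: set φ=144.25° → (κ,φ,ℓ)=(0.5730,144.25°,3.5154) → tip=(-2.0242,1.4572,1.5763)
cmd 2: set κ=0.4719 → (κ,φ,ℓ)=(0.4719,144.25°,3.5154) → tip=(-1.8712,1.3470,2.1109)
cmd 3: set φ=110.46° → (κ,φ,ℓ)=(0.4719,110.46°,3.5154) → tip=(-0.8059,2.1601,2.1109)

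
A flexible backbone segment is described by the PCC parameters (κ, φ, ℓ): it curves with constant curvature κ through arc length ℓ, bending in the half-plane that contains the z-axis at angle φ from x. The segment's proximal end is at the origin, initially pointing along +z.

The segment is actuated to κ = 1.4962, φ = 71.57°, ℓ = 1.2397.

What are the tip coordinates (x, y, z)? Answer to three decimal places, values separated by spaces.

θ = κ·ℓ = 1.4962 × 1.2397 = 1.85484 rad
ρ = (1 − cos θ)/κ = (1 − -0.28024)/1.4962 = 0.85566
z = sin θ / κ = 0.95993/1.4962 = 0.64158
x = ρ cos φ = 0.85566 × cos(71.57°) = 0.27051
y = ρ sin φ = 0.85566 × sin(71.57°) = 0.81177

0.271 0.812 0.642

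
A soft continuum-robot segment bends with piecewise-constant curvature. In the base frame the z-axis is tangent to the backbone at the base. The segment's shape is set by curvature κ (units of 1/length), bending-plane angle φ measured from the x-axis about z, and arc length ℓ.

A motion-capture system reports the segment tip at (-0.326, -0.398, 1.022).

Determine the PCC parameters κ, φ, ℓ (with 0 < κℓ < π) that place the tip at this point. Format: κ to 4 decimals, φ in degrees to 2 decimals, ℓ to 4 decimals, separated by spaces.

ρ = √(x²+y²) = √(-0.326² + -0.398²) = 0.51447
φ = atan2(y, x) mod 360° = atan2(-0.398, -0.326) = 230.6792°
|p|² = ρ² + z² = 0.51447² + 1.022² = 1.30916
κ = 2ρ / |p|² = 2×0.51447 / 1.30916 = 0.78595
θ = 2·atan2(ρ, z) = 2·atan2(0.51447, 1.022) = 0.93272 rad
ℓ = θ/κ = 0.93272/0.78595 = 1.18674

0.7860 230.68 1.1867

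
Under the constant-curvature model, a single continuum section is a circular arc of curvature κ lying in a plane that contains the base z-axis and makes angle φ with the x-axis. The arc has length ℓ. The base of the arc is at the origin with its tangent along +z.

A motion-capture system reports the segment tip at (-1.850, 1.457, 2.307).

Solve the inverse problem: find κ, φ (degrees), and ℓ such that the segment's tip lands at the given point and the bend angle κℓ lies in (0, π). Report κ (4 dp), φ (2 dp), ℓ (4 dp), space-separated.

ρ = √(x²+y²) = √(-1.850² + 1.457²) = 2.35486
φ = atan2(y, x) mod 360° = atan2(1.457, -1.850) = 141.7772°
|p|² = ρ² + z² = 2.35486² + 2.307² = 10.86760
κ = 2ρ / |p|² = 2×2.35486 / 10.86760 = 0.43337
θ = 2·atan2(ρ, z) = 2·atan2(2.35486, 2.307) = 1.59133 rad
ℓ = θ/κ = 1.59133/0.43337 = 3.67196

0.4334 141.78 3.6720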